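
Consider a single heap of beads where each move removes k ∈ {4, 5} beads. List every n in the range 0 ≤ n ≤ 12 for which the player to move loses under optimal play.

0, 1, 2, 3, 9, 10, 11, 12

Grundy values for subtraction set {4, 5}:
g(0) = mex{} = 0
g(1) = mex{} = 0
g(2) = mex{} = 0
g(3) = mex{} = 0
g(4) = mex{0} = 1
g(5) = mex{0} = 1
g(6) = mex{0} = 1
g(7) = mex{0} = 1
g(8) = mex{0,1} = 2
g(9) = mex{1} = 0
g(10) = mex{1} = 0
g(11) = mex{1} = 0
g(12) = mex{1,2} = 0
The P-positions (g = 0) in 0..12 are 0, 1, 2, 3, 9, 10, 11, 12.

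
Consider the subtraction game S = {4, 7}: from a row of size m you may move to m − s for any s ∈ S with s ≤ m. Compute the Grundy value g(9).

Compute g(0), g(1), … for moves {4, 7}:
k:     0  1  2  3  4  5  6  7  8  9
g(k):  0  0  0  0  1  1  1  1  2  2
So g(9) = 2.

2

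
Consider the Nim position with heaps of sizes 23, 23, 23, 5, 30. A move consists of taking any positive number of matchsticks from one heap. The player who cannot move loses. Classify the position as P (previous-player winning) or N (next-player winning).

N-position

Bitwise XOR of the heap sizes:
  10111  (23)
  10111  (23)
  10111  (23)
  00101  (5)
  11110  (30)
  -----
  01100  (12)
The nim-sum is 12 ≠ 0, so this is an N-position: the player to move can win.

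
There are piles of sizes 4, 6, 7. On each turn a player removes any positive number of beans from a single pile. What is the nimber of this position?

Compute the nim-sum pairwise:
4 ⊕ 6 = 2
2 ⊕ 7 = 5

5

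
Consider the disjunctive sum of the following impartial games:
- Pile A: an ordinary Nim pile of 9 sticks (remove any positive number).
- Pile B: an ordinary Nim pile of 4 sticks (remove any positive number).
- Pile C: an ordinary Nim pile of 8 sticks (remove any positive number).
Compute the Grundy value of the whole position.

5

Pile A is a plain Nim pile of size 9, so its Grundy value is 9.
Pile B is a plain Nim pile of size 4, so its Grundy value is 4.
Pile C is a plain Nim pile of size 8, so its Grundy value is 8.
By the Sprague-Grundy theorem, the Grundy value of a sum of independent games is the XOR of the component values.
Combined value = 9 ⊕ 4 ⊕ 8 = 5.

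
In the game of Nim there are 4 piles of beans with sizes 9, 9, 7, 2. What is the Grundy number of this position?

Compute the nim-sum pairwise:
9 ^ 9 = 0
0 ^ 7 = 7
7 ^ 2 = 5

5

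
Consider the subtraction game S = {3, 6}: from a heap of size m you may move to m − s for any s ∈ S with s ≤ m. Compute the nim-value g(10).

Compute g(0), g(1), … for moves {3, 6}:
k:     0  1  2  3  4  5  6  7  8  9 10
g(k):  0  0  0  1  1  1  2  2  2  0  0
So g(10) = 0.

0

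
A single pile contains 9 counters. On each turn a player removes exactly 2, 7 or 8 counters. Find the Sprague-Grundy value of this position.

2

Compute g(0), g(1), … for moves {2, 7, 8}:
k:     0  1  2  3  4  5  6  7  8  9
g(k):  0  0  1  1  0  0  1  1  2  2
So g(9) = 2.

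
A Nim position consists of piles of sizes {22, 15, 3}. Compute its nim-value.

26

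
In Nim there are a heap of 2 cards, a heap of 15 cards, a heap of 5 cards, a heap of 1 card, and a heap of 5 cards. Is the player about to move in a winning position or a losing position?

Winning position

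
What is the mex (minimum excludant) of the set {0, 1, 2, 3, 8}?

4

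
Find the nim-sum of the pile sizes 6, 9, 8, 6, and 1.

0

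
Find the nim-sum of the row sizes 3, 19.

Write each in binary and XOR column by column:
  00011  (3)
  10011  (19)
  -----
  10000  (16)

16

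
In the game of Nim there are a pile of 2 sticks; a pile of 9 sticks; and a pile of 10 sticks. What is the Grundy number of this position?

Compute the nim-sum pairwise:
2 ^ 9 = 11
11 ^ 10 = 1

1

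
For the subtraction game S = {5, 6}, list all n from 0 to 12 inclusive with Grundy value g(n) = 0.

0, 1, 2, 3, 4, 11, 12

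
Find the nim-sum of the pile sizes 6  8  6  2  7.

13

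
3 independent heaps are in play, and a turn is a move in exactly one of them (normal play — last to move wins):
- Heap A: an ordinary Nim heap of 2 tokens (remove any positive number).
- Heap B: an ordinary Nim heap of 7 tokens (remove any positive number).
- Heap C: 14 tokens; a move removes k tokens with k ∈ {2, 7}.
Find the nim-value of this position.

Heap A is a plain Nim heap of size 2, so its Grundy value is 2.
Heap B is a plain Nim heap of size 7, so its Grundy value is 7.
Grundy values for heap C (subtraction set {2, 7}):
k:     0  1  2  3  4  5  6  7  8  9 10 11 12 13 14
g(k):  0  0  1  1  0  0  1  1  2  0  0  1  1  0  0
So g(14) = 0.
The value of a disjunctive sum is the nim-sum of the parts.
Combined value = 2 ⊕ 7 ⊕ 0 = 5.

5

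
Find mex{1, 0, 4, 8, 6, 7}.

2

The values 0, 1 are all present; 2 is the first non-negative integer missing from the set.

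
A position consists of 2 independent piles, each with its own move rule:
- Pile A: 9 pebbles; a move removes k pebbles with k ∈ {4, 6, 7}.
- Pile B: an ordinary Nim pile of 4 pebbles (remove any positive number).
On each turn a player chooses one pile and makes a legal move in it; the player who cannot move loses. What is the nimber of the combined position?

Build the Grundy sequence for pile A with g(k) = mex{g(k−s) : s ∈ {4, 6, 7}, s ≤ k}:
k:     0  1  2  3  4  5  6  7  8  9
g(k):  0  0  0  0  1  1  1  1  2  2
So g(9) = 2.
Pile B is a plain Nim pile of size 4, so its Grundy value is 4.
By the Sprague-Grundy theorem, the Grundy value of a sum of independent games is the XOR of the component values.
Combined value = 2 XOR 4 = 6.

6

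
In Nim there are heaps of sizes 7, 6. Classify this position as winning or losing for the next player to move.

Write each in binary and XOR column by column:
  111  (7)
  110  (6)
  ---
  001  (1)
The nim-sum is 1 ≠ 0, so this is an N-position: the player to move can win.

Winning position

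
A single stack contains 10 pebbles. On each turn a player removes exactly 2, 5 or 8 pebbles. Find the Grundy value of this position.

0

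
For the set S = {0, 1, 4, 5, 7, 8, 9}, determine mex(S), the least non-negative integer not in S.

2

The values 0, 1 are all present; 2 is the first non-negative integer missing from the set.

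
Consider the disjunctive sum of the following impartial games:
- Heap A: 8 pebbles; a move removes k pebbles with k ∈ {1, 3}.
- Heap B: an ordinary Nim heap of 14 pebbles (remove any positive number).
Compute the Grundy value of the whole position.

For heap A, compute g(0), g(1), … with moves {1, 3}:
g(0) = mex{} = 0
g(1) = mex{0} = 1
g(2) = mex{1} = 0
g(3) = mex{0} = 1
g(4) = mex{1} = 0
g(5) = mex{0} = 1
g(6) = mex{1} = 0
g(7) = mex{0} = 1
g(8) = mex{1} = 0
So g(8) = 0.
Heap B is a plain Nim heap of size 14, so its Grundy value is 14.
By the Sprague-Grundy theorem, the Grundy value of a sum of independent games is the XOR of the component values.
Combined value = 0 ⊕ 14 = 14.

14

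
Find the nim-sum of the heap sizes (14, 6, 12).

4

Compute the nim-sum pairwise:
14 ⊕ 6 = 8
8 ⊕ 12 = 4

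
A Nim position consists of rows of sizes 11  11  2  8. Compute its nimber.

Nim-sum: 11 ^ 11 ^ 2 ^ 8 = 10.

10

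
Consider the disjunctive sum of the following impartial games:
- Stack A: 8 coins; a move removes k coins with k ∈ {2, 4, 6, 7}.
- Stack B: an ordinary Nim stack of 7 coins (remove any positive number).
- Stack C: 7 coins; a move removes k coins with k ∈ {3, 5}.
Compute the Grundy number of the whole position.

Grundy values for stack A (subtraction set {2, 4, 6, 7}):
k:     0  1  2  3  4  5  6  7  8
g(k):  0  0  1  1  2  2  3  3  4
So g(8) = 4.
Stack B is a plain Nim stack of size 7, so its Grundy value is 7.
Build the Grundy sequence for stack C with g(k) = mex{g(k−s) : s ∈ {3, 5}, s ≤ k}:
g(0) = mex{} = 0
g(1) = mex{} = 0
g(2) = mex{} = 0
g(3) = mex{0} = 1
g(4) = mex{0} = 1
g(5) = mex{0} = 1
g(6) = mex{0,1} = 2
g(7) = mex{0,1} = 2
So g(7) = 2.
The value of a disjunctive sum is the nim-sum of the parts.
Combined value = 4 ⊕ 7 ⊕ 2 = 1.

1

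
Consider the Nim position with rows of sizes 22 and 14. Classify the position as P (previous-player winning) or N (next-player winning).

Compute the nim-sum pairwise:
22 ^ 14 = 24
The nim-sum is 24 ≠ 0, so this is an N-position: the player to move can win.

N-position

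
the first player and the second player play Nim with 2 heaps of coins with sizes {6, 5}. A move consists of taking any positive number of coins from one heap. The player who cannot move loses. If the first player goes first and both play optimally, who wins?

the first player wins

In binary:
  110  (6)
  101  (5)
  ---
  011  (3)
The nim-sum is 3 ≠ 0, so this is an N-position: the player to move can win; the first player has a winning move.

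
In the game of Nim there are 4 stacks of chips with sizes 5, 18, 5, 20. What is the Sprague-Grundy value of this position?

Nim-sum: 5 ^ 18 ^ 5 ^ 20 = 6.

6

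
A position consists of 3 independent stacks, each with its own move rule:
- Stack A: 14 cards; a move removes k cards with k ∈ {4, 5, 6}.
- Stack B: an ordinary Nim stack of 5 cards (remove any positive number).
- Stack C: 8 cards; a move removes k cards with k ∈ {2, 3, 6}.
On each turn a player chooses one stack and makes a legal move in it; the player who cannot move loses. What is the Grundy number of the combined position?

Build the Grundy sequence for stack A with g(k) = mex{g(k−s) : s ∈ {4, 5, 6}, s ≤ k}:
k:     0  1  2  3  4  5  6  7  8  9 10 11 12 13 14
g(k):  0  0  0  0  1  1  1  1  2  2  0  0  0  0  1
So g(14) = 1.
Stack B is a plain Nim stack of size 5, so its Grundy value is 5.
For stack C, compute g(0), g(1), … with moves {2, 3, 6}:
g(0) = mex{} = 0
g(1) = mex{} = 0
g(2) = mex{0} = 1
g(3) = mex{0} = 1
g(4) = mex{0,1} = 2
g(5) = mex{1} = 0
g(6) = mex{0,1,2} = 3
g(7) = mex{0,2} = 1
g(8) = mex{0,1,3} = 2
So g(8) = 2.
By the Sprague-Grundy theorem, the Grundy value of a sum of independent games is the XOR of the component values.
Combined value = 1 XOR 5 XOR 2 = 6.

6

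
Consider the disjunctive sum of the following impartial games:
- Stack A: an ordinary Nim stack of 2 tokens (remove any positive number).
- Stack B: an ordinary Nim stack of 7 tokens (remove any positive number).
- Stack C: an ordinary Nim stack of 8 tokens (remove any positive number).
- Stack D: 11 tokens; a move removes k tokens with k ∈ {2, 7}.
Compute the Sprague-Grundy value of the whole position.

Stack A is a plain Nim stack of size 2, so its Grundy value is 2.
Stack B is a plain Nim stack of size 7, so its Grundy value is 7.
Stack C is a plain Nim stack of size 8, so its Grundy value is 8.
Grundy values for stack D (subtraction set {2, 7}):
k:     0  1  2  3  4  5  6  7  8  9 10 11
g(k):  0  0  1  1  0  0  1  1  2  0  0  1
So g(11) = 1.
The value of a disjunctive sum is the nim-sum of the parts.
Combined value = 2 XOR 7 XOR 8 XOR 1 = 12.

12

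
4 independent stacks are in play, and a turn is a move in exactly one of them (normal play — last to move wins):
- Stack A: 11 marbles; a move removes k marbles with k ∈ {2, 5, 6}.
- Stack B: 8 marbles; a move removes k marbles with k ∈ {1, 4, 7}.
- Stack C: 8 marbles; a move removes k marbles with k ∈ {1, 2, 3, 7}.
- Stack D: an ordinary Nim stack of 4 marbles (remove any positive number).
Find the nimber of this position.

For stack A, compute g(0), g(1), … with moves {2, 5, 6}:
k:     0  1  2  3  4  5  6  7  8  9 10 11
g(k):  0  0  1  1  0  2  1  3  0  2  1  0
So g(11) = 0.
Grundy values for stack B (subtraction set {1, 4, 7}):
g(0) = mex{} = 0
g(1) = mex{0} = 1
g(2) = mex{1} = 0
g(3) = mex{0} = 1
g(4) = mex{0,1} = 2
g(5) = mex{1,2} = 0
g(6) = mex{0} = 1
g(7) = mex{0,1} = 2
g(8) = mex{1,2} = 0
So g(8) = 0.
For stack C, compute g(0), g(1), … with moves {1, 2, 3, 7}:
k:     0  1  2  3  4  5  6  7  8
g(k):  0  1  2  3  0  1  2  3  0
So g(8) = 0.
Stack D is a plain Nim stack of size 4, so its Grundy value is 4.
By the Sprague-Grundy theorem, the Grundy value of a sum of independent games is the XOR of the component values.
Combined value = 0 XOR 0 XOR 0 XOR 4 = 4.

4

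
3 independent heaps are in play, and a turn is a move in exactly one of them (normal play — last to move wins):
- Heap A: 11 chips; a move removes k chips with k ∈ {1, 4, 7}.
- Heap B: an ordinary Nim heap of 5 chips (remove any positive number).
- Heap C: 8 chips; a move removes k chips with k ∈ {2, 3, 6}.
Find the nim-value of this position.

For heap A, compute g(0), g(1), … with moves {1, 4, 7}:
g(0) = mex{} = 0
g(1) = mex{0} = 1
g(2) = mex{1} = 0
g(3) = mex{0} = 1
g(4) = mex{0,1} = 2
g(5) = mex{1,2} = 0
g(6) = mex{0} = 1
g(7) = mex{0,1} = 2
g(8) = mex{1,2} = 0
g(9) = mex{0} = 1
g(10) = mex{1} = 0
g(11) = mex{0,2} = 1
So g(11) = 1.
Heap B is a plain Nim heap of size 5, so its Grundy value is 5.
For heap C, compute g(0), g(1), … with moves {2, 3, 6}:
g(0) = mex{} = 0
g(1) = mex{} = 0
g(2) = mex{0} = 1
g(3) = mex{0} = 1
g(4) = mex{0,1} = 2
g(5) = mex{1} = 0
g(6) = mex{0,1,2} = 3
g(7) = mex{0,2} = 1
g(8) = mex{0,1,3} = 2
So g(8) = 2.
By the Sprague-Grundy theorem, the Grundy value of a sum of independent games is the XOR of the component values.
Combined value = 1 XOR 5 XOR 2 = 6.

6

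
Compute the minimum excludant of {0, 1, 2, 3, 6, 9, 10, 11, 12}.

The values 0, 1, 2, 3 are all present; 4 is the first non-negative integer missing from the set.

4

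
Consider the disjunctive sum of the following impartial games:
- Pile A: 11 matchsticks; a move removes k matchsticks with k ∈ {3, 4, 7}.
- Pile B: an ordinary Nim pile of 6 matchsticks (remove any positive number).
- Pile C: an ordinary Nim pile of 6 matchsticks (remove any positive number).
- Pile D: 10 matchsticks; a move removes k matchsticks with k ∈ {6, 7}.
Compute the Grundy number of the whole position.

Build the Grundy sequence for pile A with g(k) = mex{g(k−s) : s ∈ {3, 4, 7}, s ≤ k}:
g(0) = mex{} = 0
g(1) = mex{} = 0
g(2) = mex{} = 0
g(3) = mex{0} = 1
g(4) = mex{0} = 1
g(5) = mex{0} = 1
g(6) = mex{0,1} = 2
g(7) = mex{0,1} = 2
g(8) = mex{0,1} = 2
g(9) = mex{0,1,2} = 3
g(10) = mex{1,2} = 0
g(11) = mex{1,2} = 0
So g(11) = 0.
Pile B is a plain Nim pile of size 6, so its Grundy value is 6.
Pile C is a plain Nim pile of size 6, so its Grundy value is 6.
Build the Grundy sequence for pile D with g(k) = mex{g(k−s) : s ∈ {6, 7}, s ≤ k}:
k:     0  1  2  3  4  5  6  7  8  9 10
g(k):  0  0  0  0  0  0  1  1  1  1  1
So g(10) = 1.
By the Sprague-Grundy theorem, the Grundy value of a sum of independent games is the XOR of the component values.
Combined value = 0 ⊕ 6 ⊕ 6 ⊕ 1 = 1.

1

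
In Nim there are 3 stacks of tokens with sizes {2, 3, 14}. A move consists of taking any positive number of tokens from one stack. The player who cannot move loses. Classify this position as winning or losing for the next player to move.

Winning position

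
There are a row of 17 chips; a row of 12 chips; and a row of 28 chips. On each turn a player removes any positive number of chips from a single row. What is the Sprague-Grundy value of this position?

1

Nim-sum: 17 ^ 12 ^ 28 = 1.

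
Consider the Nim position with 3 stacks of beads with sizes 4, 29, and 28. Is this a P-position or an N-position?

Write each in binary and XOR column by column:
  00100  (4)
  11101  (29)
  11100  (28)
  -----
  00101  (5)
The nim-sum is 5 ≠ 0, so this is an N-position: the player to move can win.

N-position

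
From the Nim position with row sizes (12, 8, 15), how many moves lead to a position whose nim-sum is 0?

Compute the nim-sum pairwise:
12 ⊕ 8 = 4
4 ⊕ 15 = 11
The overall nim-sum is X = 11. A row of size p has a winning move iff p XOR X < p (reduce it to p XOR X).
  12: 12 XOR 11 = 7 < 12 — winning move (to 7).
  8: 8 XOR 11 = 3 < 8 — winning move (to 3).
  15: 15 XOR 11 = 4 < 15 — winning move (to 4).
That gives 3 winning moves.

3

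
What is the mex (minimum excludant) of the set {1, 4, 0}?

The values 0, 1 are all present; 2 is the first non-negative integer missing from the set.

2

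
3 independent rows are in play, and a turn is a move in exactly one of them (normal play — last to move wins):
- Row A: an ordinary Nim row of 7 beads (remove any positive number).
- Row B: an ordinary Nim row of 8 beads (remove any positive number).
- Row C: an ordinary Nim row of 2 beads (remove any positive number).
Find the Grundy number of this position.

Row A is a plain Nim row of size 7, so its Grundy value is 7.
Row B is a plain Nim row of size 8, so its Grundy value is 8.
Row C is a plain Nim row of size 2, so its Grundy value is 2.
The value of a disjunctive sum is the nim-sum of the parts.
Combined value = 7 ⊕ 8 ⊕ 2 = 13.

13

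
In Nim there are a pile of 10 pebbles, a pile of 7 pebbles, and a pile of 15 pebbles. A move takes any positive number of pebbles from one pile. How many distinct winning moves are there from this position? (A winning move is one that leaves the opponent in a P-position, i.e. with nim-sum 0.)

Compute the nim-sum pairwise:
10 ^ 7 = 13
13 ^ 15 = 2
The overall nim-sum is X = 2. A pile of size p has a winning move iff p XOR X < p (reduce it to p XOR X).
  10: 10 XOR 2 = 8 < 10 — winning move (to 8).
  7: 7 XOR 2 = 5 < 7 — winning move (to 5).
  15: 15 XOR 2 = 13 < 15 — winning move (to 13).
That gives 3 winning moves.

3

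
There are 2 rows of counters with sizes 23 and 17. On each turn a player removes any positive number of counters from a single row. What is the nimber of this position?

6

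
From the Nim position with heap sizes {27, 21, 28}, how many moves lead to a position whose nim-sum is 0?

3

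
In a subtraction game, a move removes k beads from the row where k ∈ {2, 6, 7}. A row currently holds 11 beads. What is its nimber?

Build the Grundy sequence with g(k) = mex{g(k−s) : s ∈ {2, 6, 7}, s ≤ k}:
g(0) = mex{} = 0
g(1) = mex{} = 0
g(2) = mex{0} = 1
g(3) = mex{0} = 1
g(4) = mex{1} = 0
g(5) = mex{1} = 0
g(6) = mex{0} = 1
g(7) = mex{0} = 1
g(8) = mex{0,1} = 2
g(9) = mex{1} = 0
g(10) = mex{0,1,2} = 3
g(11) = mex{0} = 1
So g(11) = 1.

1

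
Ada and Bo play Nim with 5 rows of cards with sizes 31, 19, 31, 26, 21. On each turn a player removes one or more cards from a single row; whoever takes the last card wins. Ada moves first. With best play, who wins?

Ada wins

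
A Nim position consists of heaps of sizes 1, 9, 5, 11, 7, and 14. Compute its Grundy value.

Compute the nim-sum pairwise:
1 XOR 9 = 8
8 XOR 5 = 13
13 XOR 11 = 6
6 XOR 7 = 1
1 XOR 14 = 15

15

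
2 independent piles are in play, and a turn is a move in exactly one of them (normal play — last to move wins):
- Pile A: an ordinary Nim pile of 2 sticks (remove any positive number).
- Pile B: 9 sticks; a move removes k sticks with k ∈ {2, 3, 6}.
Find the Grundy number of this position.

2

Pile A is a plain Nim pile of size 2, so its Grundy value is 2.
For pile B, compute g(0), g(1), … with moves {2, 3, 6}:
k:     0  1  2  3  4  5  6  7  8  9
g(k):  0  0  1  1  2  0  3  1  2  0
So g(9) = 0.
The value of a disjunctive sum is the nim-sum of the parts.
Combined value = 2 XOR 0 = 2.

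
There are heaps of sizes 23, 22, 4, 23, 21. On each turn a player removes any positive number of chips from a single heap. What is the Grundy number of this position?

7

Bitwise XOR of the heap sizes:
  10111  (23)
  10110  (22)
  00100  (4)
  10111  (23)
  10101  (21)
  -----
  00111  (7)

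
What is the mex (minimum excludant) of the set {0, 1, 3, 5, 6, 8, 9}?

The values 0, 1 are all present; 2 is the first non-negative integer missing from the set.

2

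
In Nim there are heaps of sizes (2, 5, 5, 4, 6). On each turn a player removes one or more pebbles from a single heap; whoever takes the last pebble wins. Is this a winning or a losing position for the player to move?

Losing position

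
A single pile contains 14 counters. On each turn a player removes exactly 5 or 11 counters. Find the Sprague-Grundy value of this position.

2

Compute g(0), g(1), … for moves {5, 11}:
k:     0  1  2  3  4  5  6  7  8  9 10 11 12 13 14
g(k):  0  0  0  0  0  1  1  1  1  1  0  2  2  2  2
So g(14) = 2.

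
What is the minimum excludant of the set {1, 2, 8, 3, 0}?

The values 0, 1, 2, 3 are all present; 4 is the first non-negative integer missing from the set.

4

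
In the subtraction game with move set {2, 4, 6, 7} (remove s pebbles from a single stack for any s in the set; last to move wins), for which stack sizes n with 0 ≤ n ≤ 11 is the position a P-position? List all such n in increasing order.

0, 1, 9, 10

Compute g(0), g(1), … for moves {2, 4, 6, 7}:
k:     0  1  2  3  4  5  6  7  8  9 10 11
g(k):  0  0  1  1  2  2  3  3  4  0  0  1
The P-positions (g = 0) in 0..11 are 0, 1, 9, 10.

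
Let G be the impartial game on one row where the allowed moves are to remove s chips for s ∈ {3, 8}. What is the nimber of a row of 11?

0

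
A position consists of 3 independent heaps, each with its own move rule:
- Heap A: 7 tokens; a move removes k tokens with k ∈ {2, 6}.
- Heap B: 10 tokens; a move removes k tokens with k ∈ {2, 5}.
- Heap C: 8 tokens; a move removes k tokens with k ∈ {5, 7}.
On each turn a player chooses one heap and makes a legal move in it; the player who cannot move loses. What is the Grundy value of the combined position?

Build the Grundy sequence for heap A with g(k) = mex{g(k−s) : s ∈ {2, 6}, s ≤ k}:
k:     0  1  2  3  4  5  6  7
g(k):  0  0  1  1  0  0  1  1
So g(7) = 1.
Build the Grundy sequence for heap B with g(k) = mex{g(k−s) : s ∈ {2, 5}, s ≤ k}:
g(0) = mex{} = 0
g(1) = mex{} = 0
g(2) = mex{0} = 1
g(3) = mex{0} = 1
g(4) = mex{1} = 0
g(5) = mex{0,1} = 2
g(6) = mex{0} = 1
g(7) = mex{1,2} = 0
g(8) = mex{1} = 0
g(9) = mex{0} = 1
g(10) = mex{0,2} = 1
So g(10) = 1.
Build the Grundy sequence for heap C with g(k) = mex{g(k−s) : s ∈ {5, 7}, s ≤ k}:
g(0) = mex{} = 0
g(1) = mex{} = 0
g(2) = mex{} = 0
g(3) = mex{} = 0
g(4) = mex{} = 0
g(5) = mex{0} = 1
g(6) = mex{0} = 1
g(7) = mex{0} = 1
g(8) = mex{0} = 1
So g(8) = 1.
The value of a disjunctive sum is the nim-sum of the parts.
Combined value = 1 ⊕ 1 ⊕ 1 = 1.

1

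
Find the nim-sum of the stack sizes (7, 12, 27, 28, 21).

25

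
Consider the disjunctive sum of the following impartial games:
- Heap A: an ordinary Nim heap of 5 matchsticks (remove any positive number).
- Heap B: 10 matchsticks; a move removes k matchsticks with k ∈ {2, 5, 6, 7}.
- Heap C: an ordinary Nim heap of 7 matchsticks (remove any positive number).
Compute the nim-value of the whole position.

Heap A is a plain Nim heap of size 5, so its Grundy value is 5.
Grundy values for heap B (subtraction set {2, 5, 6, 7}):
g(0) = mex{} = 0
g(1) = mex{} = 0
g(2) = mex{0} = 1
g(3) = mex{0} = 1
g(4) = mex{1} = 0
g(5) = mex{0,1} = 2
g(6) = mex{0} = 1
g(7) = mex{0,1,2} = 3
g(8) = mex{0,1} = 2
g(9) = mex{0,1,3} = 2
g(10) = mex{0,1,2} = 3
So g(10) = 3.
Heap C is a plain Nim heap of size 7, so its Grundy value is 7.
The value of a disjunctive sum is the nim-sum of the parts.
Combined value = 5 ⊕ 3 ⊕ 7 = 1.

1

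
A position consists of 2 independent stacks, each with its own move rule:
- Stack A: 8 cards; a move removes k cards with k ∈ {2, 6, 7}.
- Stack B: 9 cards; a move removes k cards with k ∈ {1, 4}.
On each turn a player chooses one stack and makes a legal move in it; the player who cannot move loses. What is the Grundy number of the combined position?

Grundy values for stack A (subtraction set {2, 6, 7}):
k:     0  1  2  3  4  5  6  7  8
g(k):  0  0  1  1  0  0  1  1  2
So g(8) = 2.
For stack B, compute g(0), g(1), … with moves {1, 4}:
g(0) = mex{} = 0
g(1) = mex{0} = 1
g(2) = mex{1} = 0
g(3) = mex{0} = 1
g(4) = mex{0,1} = 2
g(5) = mex{1,2} = 0
g(6) = mex{0} = 1
g(7) = mex{1} = 0
g(8) = mex{0,2} = 1
g(9) = mex{0,1} = 2
So g(9) = 2.
The value of a disjunctive sum is the nim-sum of the parts.
Combined value = 2 XOR 2 = 0.

0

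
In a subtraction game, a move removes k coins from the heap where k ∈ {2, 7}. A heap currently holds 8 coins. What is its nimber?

2

Grundy values for subtraction set {2, 7}:
g(0) = mex{} = 0
g(1) = mex{} = 0
g(2) = mex{0} = 1
g(3) = mex{0} = 1
g(4) = mex{1} = 0
g(5) = mex{1} = 0
g(6) = mex{0} = 1
g(7) = mex{0} = 1
g(8) = mex{0,1} = 2
So g(8) = 2.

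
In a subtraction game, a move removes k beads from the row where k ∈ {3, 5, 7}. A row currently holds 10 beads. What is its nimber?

0

Build the Grundy sequence with g(k) = mex{g(k−s) : s ∈ {3, 5, 7}, s ≤ k}:
k:     0  1  2  3  4  5  6  7  8  9 10
g(k):  0  0  0  1  1  1  2  2  2  3  0
So g(10) = 0.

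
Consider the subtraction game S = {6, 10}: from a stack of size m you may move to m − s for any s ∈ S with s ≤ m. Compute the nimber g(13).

2

Build the Grundy sequence with g(k) = mex{g(k−s) : s ∈ {6, 10}, s ≤ k}:
k:     0  1  2  3  4  5  6  7  8  9 10 11 12 13
g(k):  0  0  0  0  0  0  1  1  1  1  1  1  2  2
So g(13) = 2.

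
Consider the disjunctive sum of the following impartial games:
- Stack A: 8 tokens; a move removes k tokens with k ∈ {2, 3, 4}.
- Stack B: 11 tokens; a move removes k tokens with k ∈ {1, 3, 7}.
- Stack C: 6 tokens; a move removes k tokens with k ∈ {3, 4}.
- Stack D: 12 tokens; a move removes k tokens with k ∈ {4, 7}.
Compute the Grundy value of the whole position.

Build the Grundy sequence for stack A with g(k) = mex{g(k−s) : s ∈ {2, 3, 4}, s ≤ k}:
k:     0  1  2  3  4  5  6  7  8
g(k):  0  0  1  1  2  2  0  0  1
So g(8) = 1.
For stack B, compute g(0), g(1), … with moves {1, 3, 7}:
k:     0  1  2  3  4  5  6  7  8  9 10 11
g(k):  0  1  0  1  0  1  0  1  0  1  0  1
So g(11) = 1.
Build the Grundy sequence for stack C with g(k) = mex{g(k−s) : s ∈ {3, 4}, s ≤ k}:
k:     0  1  2  3  4  5  6
g(k):  0  0  0  1  1  1  2
So g(6) = 2.
For stack D, compute g(0), g(1), … with moves {4, 7}:
g(0) = mex{} = 0
g(1) = mex{} = 0
g(2) = mex{} = 0
g(3) = mex{} = 0
g(4) = mex{0} = 1
g(5) = mex{0} = 1
g(6) = mex{0} = 1
g(7) = mex{0} = 1
g(8) = mex{0,1} = 2
g(9) = mex{0,1} = 2
g(10) = mex{0,1} = 2
g(11) = mex{1} = 0
g(12) = mex{1,2} = 0
So g(12) = 0.
The value of a disjunctive sum is the nim-sum of the parts.
Combined value = 1 ⊕ 1 ⊕ 2 ⊕ 0 = 2.

2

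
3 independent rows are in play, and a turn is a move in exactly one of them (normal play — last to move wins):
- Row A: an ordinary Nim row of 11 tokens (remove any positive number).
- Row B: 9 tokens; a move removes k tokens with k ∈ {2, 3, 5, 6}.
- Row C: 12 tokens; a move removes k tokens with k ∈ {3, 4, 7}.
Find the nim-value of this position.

11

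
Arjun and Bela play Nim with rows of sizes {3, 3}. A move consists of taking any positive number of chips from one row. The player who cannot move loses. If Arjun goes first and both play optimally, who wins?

Bela wins

Bitwise XOR of the heap sizes:
  11  (3)
  11  (3)
  --
  00  (0)
The nim-sum is 0, so this is a P-position: the player to move is in a losing position under optimal play; Arjun is about to move from it and so loses — Bela wins.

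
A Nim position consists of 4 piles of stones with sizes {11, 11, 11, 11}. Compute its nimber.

Write each in binary and XOR column by column:
  1011  (11)
  1011  (11)
  1011  (11)
  1011  (11)
  ----
  0000  (0)

0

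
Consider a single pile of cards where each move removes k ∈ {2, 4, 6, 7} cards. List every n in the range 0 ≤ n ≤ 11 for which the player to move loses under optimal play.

0, 1, 9, 10

Grundy values for subtraction set {2, 4, 6, 7}:
g(0) = mex{} = 0
g(1) = mex{} = 0
g(2) = mex{0} = 1
g(3) = mex{0} = 1
g(4) = mex{0,1} = 2
g(5) = mex{0,1} = 2
g(6) = mex{0,1,2} = 3
g(7) = mex{0,1,2} = 3
g(8) = mex{0,1,2,3} = 4
g(9) = mex{1,2,3} = 0
g(10) = mex{1,2,3,4} = 0
g(11) = mex{0,2,3} = 1
The P-positions (g = 0) in 0..11 are 0, 1, 9, 10.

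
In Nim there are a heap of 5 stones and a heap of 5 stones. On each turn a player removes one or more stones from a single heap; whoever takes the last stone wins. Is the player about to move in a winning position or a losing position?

Losing position

Nim-sum: 5 ⊕ 5 = 0.
The nim-sum is 0, so this is a P-position: the player to move is in a losing position under optimal play.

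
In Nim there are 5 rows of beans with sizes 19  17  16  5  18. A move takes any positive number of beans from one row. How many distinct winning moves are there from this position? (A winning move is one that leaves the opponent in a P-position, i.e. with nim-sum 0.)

Compute the nim-sum pairwise:
19 ⊕ 17 = 2
2 ⊕ 16 = 18
18 ⊕ 5 = 23
23 ⊕ 18 = 5
The overall nim-sum is X = 5. A row of size p has a winning move iff p XOR X < p (reduce it to p XOR X).
  19: 19 XOR 5 = 22 ≥ 19 — no move.
  17: 17 XOR 5 = 20 ≥ 17 — no move.
  16: 16 XOR 5 = 21 ≥ 16 — no move.
  5: 5 XOR 5 = 0 < 5 — winning move (to 0).
  18: 18 XOR 5 = 23 ≥ 18 — no move.
That gives 1 winning move.

1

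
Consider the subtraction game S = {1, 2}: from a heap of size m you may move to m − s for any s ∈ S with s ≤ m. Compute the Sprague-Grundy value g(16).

Compute g(0), g(1), … for moves {1, 2}:
k:     0  1  2  3  4  5  6  7  8  9 10 11 12 13 14 15 16
g(k):  0  1  2  0  1  2  0  1  2  0  1  2  0  1  2  0  1
So g(16) = 1.

1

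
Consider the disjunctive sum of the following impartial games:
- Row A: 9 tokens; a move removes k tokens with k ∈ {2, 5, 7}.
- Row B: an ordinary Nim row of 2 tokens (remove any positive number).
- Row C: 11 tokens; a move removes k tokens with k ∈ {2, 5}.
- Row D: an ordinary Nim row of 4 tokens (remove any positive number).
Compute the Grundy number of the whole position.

For row A, compute g(0), g(1), … with moves {2, 5, 7}:
g(0) = mex{} = 0
g(1) = mex{} = 0
g(2) = mex{0} = 1
g(3) = mex{0} = 1
g(4) = mex{1} = 0
g(5) = mex{0,1} = 2
g(6) = mex{0} = 1
g(7) = mex{0,1,2} = 3
g(8) = mex{0,1} = 2
g(9) = mex{0,1,3} = 2
So g(9) = 2.
Row B is a plain Nim row of size 2, so its Grundy value is 2.
Grundy values for row C (subtraction set {2, 5}):
g(0) = mex{} = 0
g(1) = mex{} = 0
g(2) = mex{0} = 1
g(3) = mex{0} = 1
g(4) = mex{1} = 0
g(5) = mex{0,1} = 2
g(6) = mex{0} = 1
g(7) = mex{1,2} = 0
g(8) = mex{1} = 0
g(9) = mex{0} = 1
g(10) = mex{0,2} = 1
g(11) = mex{1} = 0
So g(11) = 0.
Row D is a plain Nim row of size 4, so its Grundy value is 4.
The value of a disjunctive sum is the nim-sum of the parts.
Combined value = 2 XOR 2 XOR 0 XOR 4 = 4.

4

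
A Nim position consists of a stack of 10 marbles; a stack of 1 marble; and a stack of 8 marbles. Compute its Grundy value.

Nim-sum: 10 XOR 1 XOR 8 = 3.

3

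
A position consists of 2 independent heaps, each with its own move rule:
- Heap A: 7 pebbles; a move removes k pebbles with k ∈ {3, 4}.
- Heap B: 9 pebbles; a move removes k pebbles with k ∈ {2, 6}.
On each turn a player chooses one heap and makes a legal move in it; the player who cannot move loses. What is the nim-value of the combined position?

0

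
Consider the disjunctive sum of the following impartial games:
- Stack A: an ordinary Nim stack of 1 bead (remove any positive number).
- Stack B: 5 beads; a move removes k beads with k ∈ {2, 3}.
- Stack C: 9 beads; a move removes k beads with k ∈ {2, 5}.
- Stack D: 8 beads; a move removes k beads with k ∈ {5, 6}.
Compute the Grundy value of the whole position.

Stack A is a plain Nim stack of size 1, so its Grundy value is 1.
Build the Grundy sequence for stack B with g(k) = mex{g(k−s) : s ∈ {2, 3}, s ≤ k}:
k:     0  1  2  3  4  5
g(k):  0  0  1  1  2  0
So g(5) = 0.
Build the Grundy sequence for stack C with g(k) = mex{g(k−s) : s ∈ {2, 5}, s ≤ k}:
k:     0  1  2  3  4  5  6  7  8  9
g(k):  0  0  1  1  0  2  1  0  0  1
So g(9) = 1.
Build the Grundy sequence for stack D with g(k) = mex{g(k−s) : s ∈ {5, 6}, s ≤ k}:
k:     0  1  2  3  4  5  6  7  8
g(k):  0  0  0  0  0  1  1  1  1
So g(8) = 1.
By the Sprague-Grundy theorem, the Grundy value of a sum of independent games is the XOR of the component values.
Combined value = 1 ⊕ 0 ⊕ 1 ⊕ 1 = 1.

1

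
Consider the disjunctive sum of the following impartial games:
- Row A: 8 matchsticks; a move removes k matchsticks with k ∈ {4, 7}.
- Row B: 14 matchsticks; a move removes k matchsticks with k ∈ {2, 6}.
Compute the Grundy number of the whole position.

3

Build the Grundy sequence for row A with g(k) = mex{g(k−s) : s ∈ {4, 7}, s ≤ k}:
g(0) = mex{} = 0
g(1) = mex{} = 0
g(2) = mex{} = 0
g(3) = mex{} = 0
g(4) = mex{0} = 1
g(5) = mex{0} = 1
g(6) = mex{0} = 1
g(7) = mex{0} = 1
g(8) = mex{0,1} = 2
So g(8) = 2.
For row B, compute g(0), g(1), … with moves {2, 6}:
g(0) = mex{} = 0
g(1) = mex{} = 0
g(2) = mex{0} = 1
g(3) = mex{0} = 1
g(4) = mex{1} = 0
g(5) = mex{1} = 0
g(6) = mex{0} = 1
g(7) = mex{0} = 1
g(8) = mex{1} = 0
g(9) = mex{1} = 0
g(10) = mex{0} = 1
g(11) = mex{0} = 1
g(12) = mex{1} = 0
g(13) = mex{1} = 0
g(14) = mex{0} = 1
So g(14) = 1.
The value of a disjunctive sum is the nim-sum of the parts.
Combined value = 2 ⊕ 1 = 3.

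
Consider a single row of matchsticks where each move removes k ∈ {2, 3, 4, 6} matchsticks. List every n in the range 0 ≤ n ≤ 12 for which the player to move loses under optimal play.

0, 1, 8, 9

Compute g(0), g(1), … for moves {2, 3, 4, 6}:
k:     0  1  2  3  4  5  6  7  8  9 10 11 12
g(k):  0  0  1  1  2  2  3  3  0  0  1  1  2
The P-positions (g = 0) in 0..12 are 0, 1, 8, 9.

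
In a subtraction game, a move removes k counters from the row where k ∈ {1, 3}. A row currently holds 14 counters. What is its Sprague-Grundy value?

0

Grundy values for subtraction set {1, 3}:
k:     0  1  2  3  4  5  6  7  8  9 10 11 12 13 14
g(k):  0  1  0  1  0  1  0  1  0  1  0  1  0  1  0
So g(14) = 0.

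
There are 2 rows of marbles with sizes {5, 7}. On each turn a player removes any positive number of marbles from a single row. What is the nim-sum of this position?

2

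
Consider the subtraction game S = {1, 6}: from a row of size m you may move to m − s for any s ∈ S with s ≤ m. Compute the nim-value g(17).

Grundy values for subtraction set {1, 6}:
k:     0  1  2  3  4  5  6  7  8  9 10 11 12 13 14 15 16 17
g(k):  0  1  0  1  0  1  2  0  1  0  1  0  1  2  0  1  0  1
So g(17) = 1.

1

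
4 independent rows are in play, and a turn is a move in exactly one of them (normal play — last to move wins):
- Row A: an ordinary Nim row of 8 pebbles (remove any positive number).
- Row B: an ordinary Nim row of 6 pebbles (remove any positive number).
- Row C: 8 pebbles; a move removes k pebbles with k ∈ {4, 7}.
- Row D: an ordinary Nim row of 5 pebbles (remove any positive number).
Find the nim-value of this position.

Row A is a plain Nim row of size 8, so its Grundy value is 8.
Row B is a plain Nim row of size 6, so its Grundy value is 6.
Build the Grundy sequence for row C with g(k) = mex{g(k−s) : s ∈ {4, 7}, s ≤ k}:
k:     0  1  2  3  4  5  6  7  8
g(k):  0  0  0  0  1  1  1  1  2
So g(8) = 2.
Row D is a plain Nim row of size 5, so its Grundy value is 5.
The value of a disjunctive sum is the nim-sum of the parts.
Combined value = 8 ⊕ 6 ⊕ 2 ⊕ 5 = 9.

9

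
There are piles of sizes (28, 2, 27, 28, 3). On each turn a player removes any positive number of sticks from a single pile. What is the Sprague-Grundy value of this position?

In binary:
  11100  (28)
  00010  (2)
  11011  (27)
  11100  (28)
  00011  (3)
  -----
  11010  (26)

26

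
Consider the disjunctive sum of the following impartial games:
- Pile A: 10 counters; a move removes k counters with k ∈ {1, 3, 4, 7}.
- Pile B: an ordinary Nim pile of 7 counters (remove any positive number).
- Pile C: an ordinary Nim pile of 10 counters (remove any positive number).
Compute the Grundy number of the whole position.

13

Grundy values for pile A (subtraction set {1, 3, 4, 7}):
k:     0  1  2  3  4  5  6  7  8  9 10
g(k):  0  1  0  1  2  3  2  3  0  1  0
So g(10) = 0.
Pile B is a plain Nim pile of size 7, so its Grundy value is 7.
Pile C is a plain Nim pile of size 10, so its Grundy value is 10.
By the Sprague-Grundy theorem, the Grundy value of a sum of independent games is the XOR of the component values.
Combined value = 0 ⊕ 7 ⊕ 10 = 13.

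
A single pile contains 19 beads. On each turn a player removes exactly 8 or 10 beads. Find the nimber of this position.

Compute g(0), g(1), … for moves {8, 10}:
k:     0  1  2  3  4  5  6  7  8  9 10 11 12 13 14 15 16 17 18 19
g(k):  0  0  0  0  0  0  0  0  1  1  1  1  1  1  1  1  2  2  0  0
So g(19) = 0.

0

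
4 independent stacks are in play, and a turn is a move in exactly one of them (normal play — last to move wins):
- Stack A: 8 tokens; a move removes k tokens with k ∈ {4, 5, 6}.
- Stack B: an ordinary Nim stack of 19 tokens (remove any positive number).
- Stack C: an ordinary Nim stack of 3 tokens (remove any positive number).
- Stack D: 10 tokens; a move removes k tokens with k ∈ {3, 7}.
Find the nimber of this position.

18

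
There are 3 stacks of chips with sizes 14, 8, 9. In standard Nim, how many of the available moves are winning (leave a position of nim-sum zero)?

3

Bitwise XOR of the heap sizes:
  1110  (14)
  1000  (8)
  1001  (9)
  ----
  1111  (15)
The overall nim-sum is X = 15. A stack of size p has a winning move iff p XOR X < p (reduce it to p XOR X).
  14: 14 XOR 15 = 1 < 14 — winning move (to 1).
  8: 8 XOR 15 = 7 < 8 — winning move (to 7).
  9: 9 XOR 15 = 6 < 9 — winning move (to 6).
That gives 3 winning moves.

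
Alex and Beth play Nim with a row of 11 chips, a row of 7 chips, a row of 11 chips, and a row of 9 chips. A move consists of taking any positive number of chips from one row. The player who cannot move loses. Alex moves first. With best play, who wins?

Alex wins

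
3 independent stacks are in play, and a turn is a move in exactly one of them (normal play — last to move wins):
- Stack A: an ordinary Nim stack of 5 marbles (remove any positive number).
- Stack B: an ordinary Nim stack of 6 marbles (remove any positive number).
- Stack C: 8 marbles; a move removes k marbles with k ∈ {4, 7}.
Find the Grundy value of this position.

1

Stack A is a plain Nim stack of size 5, so its Grundy value is 5.
Stack B is a plain Nim stack of size 6, so its Grundy value is 6.
Build the Grundy sequence for stack C with g(k) = mex{g(k−s) : s ∈ {4, 7}, s ≤ k}:
k:     0  1  2  3  4  5  6  7  8
g(k):  0  0  0  0  1  1  1  1  2
So g(8) = 2.
By the Sprague-Grundy theorem, the Grundy value of a sum of independent games is the XOR of the component values.
Combined value = 5 XOR 6 XOR 2 = 1.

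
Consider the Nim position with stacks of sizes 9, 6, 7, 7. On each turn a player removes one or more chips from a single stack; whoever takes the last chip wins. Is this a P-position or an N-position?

N-position

Compute the nim-sum pairwise:
9 ^ 6 = 15
15 ^ 7 = 8
8 ^ 7 = 15
The nim-sum is 15 ≠ 0, so this is an N-position: the player to move can win.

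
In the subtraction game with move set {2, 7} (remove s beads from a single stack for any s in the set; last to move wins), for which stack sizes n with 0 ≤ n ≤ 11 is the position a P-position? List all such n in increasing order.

0, 1, 4, 5, 9, 10

Grundy values for subtraction set {2, 7}:
g(0) = mex{} = 0
g(1) = mex{} = 0
g(2) = mex{0} = 1
g(3) = mex{0} = 1
g(4) = mex{1} = 0
g(5) = mex{1} = 0
g(6) = mex{0} = 1
g(7) = mex{0} = 1
g(8) = mex{0,1} = 2
g(9) = mex{1} = 0
g(10) = mex{1,2} = 0
g(11) = mex{0} = 1
The P-positions (g = 0) in 0..11 are 0, 1, 4, 5, 9, 10.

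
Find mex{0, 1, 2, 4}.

3

The values 0, 1, 2 are all present; 3 is the first non-negative integer missing from the set.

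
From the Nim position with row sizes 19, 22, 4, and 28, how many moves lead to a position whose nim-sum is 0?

Compute the nim-sum pairwise:
19 ⊕ 22 = 5
5 ⊕ 4 = 1
1 ⊕ 28 = 29
The overall nim-sum is X = 29. A row of size p has a winning move iff p XOR X < p (reduce it to p XOR X).
  19: 19 XOR 29 = 14 < 19 — winning move (to 14).
  22: 22 XOR 29 = 11 < 22 — winning move (to 11).
  4: 4 XOR 29 = 25 ≥ 4 — no move.
  28: 28 XOR 29 = 1 < 28 — winning move (to 1).
That gives 3 winning moves.

3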